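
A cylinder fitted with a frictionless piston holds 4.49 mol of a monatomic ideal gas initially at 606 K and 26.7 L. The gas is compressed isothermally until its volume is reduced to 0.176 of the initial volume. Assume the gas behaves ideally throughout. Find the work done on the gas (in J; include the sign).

39300 J

P₁ = nRT₁/V₁ = 4.49×8.314×606/26.7 = 847 kPa.
Isothermal: T stays 606 K; PV = const ⇒ V₂ = 4.70 L, P₂ = 4810 kPa.
W = nRT ln(V₂/V₁) = 4.49×8.314×606×ln(0.176) = -39300 J.
Work done on the gas = −W_by = 39300 J.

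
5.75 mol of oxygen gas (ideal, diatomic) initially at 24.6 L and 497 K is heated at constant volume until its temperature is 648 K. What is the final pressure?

P₁ = nRT₁/V₁ = 5.75×8.314×497/24.6 = 966 kPa.
Isochoric: V stays 24.6 L; P/T = const ⇒ T₂ = 648 K, P₂ = 1260 kPa.

1260 kPa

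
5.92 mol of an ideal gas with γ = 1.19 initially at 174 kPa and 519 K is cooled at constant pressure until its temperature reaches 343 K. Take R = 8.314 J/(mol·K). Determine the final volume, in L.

97.0 L

V₁ = nRT₁/P₁ = 5.92×8.314×519/174 = 147 L.
Isobaric: P stays 174 kPa; V/T = const ⇒ T₂ = 343 K, V₂ = 97.0 L.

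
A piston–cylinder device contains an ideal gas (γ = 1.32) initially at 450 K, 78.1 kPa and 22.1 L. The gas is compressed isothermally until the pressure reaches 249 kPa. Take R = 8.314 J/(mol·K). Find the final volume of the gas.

6.93 L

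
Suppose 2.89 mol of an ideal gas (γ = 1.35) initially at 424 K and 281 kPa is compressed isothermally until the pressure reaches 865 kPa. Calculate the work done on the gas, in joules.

V₁ = nRT₁/P₁ = 2.89×8.314×424/281 = 36.3 L.
Isothermal: T stays 424 K; PV = const ⇒ V₂ = 11.8 L, P₂ = 865 kPa.
W = nRT ln(V₂/V₁) = 2.89×8.314×424×ln(0.325) = -11500 J.
Work done on the gas = −W_by = 11500 J.

11500 J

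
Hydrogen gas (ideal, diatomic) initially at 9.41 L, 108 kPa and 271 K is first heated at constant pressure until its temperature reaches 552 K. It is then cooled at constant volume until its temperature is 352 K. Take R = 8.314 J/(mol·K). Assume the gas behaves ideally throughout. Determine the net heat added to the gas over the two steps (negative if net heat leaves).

n = P₁V₁/(RT₁) = 108×9.41/(8.314×271) = 0.451 mol.
Step 1 — Isobaric: P stays 108 kPa; V/T = const ⇒ T₂ = 552 K, V₂ = 19.2 L.
W = PΔV = 108×(19.2−9.41) kPa·L = 1050 J.
ΔU = nCvΔT = 0.451×20.8×(552−271) = 2630 J.
Q = ΔU + W = nCpΔT = 3690 J.
State after step 1: P = 108 kPa, V = 19.2 L, T = 552 K.
Step 2 — Isochoric: V stays 19.2 L; P/T = const ⇒ T₂ = 352 K, P₂ = 68.9 kPa.
W = 0 (no volume change).
ΔU = nCvΔT = 0.451×20.8×(352−552) = -1880 J.
Q = ΔU = -1880 J.
Net over both steps: W = 1050 J, Q = 1810 J, ΔU = 759 J.

1810 J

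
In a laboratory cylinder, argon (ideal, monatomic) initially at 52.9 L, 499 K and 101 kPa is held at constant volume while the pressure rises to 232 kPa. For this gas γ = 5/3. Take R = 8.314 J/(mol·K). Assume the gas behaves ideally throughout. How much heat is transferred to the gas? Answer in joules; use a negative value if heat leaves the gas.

n = P₁V₁/(RT₁) = 101×52.9/(8.314×499) = 1.29 mol.
Isochoric: V stays 52.9 L; P/T = const ⇒ T₂ = 1150 K, P₂ = 232 kPa.
W = 0 (no volume change).
ΔU = nCvΔT = 1.29×12.5×(1150−499) = 10400 J.
Q = ΔU = 10400 J.

10400 J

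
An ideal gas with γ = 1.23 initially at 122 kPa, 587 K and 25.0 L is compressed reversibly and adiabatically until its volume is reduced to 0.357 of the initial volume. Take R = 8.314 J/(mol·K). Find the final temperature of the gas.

744 K

Adiabatic: TV^(γ−1) = const ⇒ T₂ = 587×(2.80)^0.230 = 744 K; PV^γ = const ⇒ P₂ = 433 kPa.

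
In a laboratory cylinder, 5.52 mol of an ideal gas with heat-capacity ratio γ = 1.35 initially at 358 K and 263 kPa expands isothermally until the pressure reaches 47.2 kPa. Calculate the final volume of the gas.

348 L

V₁ = nRT₁/P₁ = 5.52×8.314×358/263 = 62.5 L.
Isothermal: T stays 358 K; PV = const ⇒ V₂ = 348 L, P₂ = 47.2 kPa.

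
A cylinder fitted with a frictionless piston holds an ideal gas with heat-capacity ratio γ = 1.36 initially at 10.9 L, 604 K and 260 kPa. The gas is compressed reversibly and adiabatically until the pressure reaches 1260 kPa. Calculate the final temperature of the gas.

917 K

Adiabatic: T₂/T₁ = (P₂/P₁)^((γ−1)/γ) ⇒ T₂ = 604×(4.85)^0.265 = 917 K; V₂ = 3.42 L.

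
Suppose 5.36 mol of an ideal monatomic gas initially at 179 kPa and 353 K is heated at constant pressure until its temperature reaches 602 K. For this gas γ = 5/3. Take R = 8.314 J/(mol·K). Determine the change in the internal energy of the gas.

16600 J

V₁ = nRT₁/P₁ = 5.36×8.314×353/179 = 87.9 L.
Isobaric: P stays 179 kPa; V/T = const ⇒ T₂ = 602 K, V₂ = 150 L.
For an ideal gas ΔU = nCvΔT with Cv = (3/2)R = 12.5 J/(mol·K).
ΔU = 5.36×12.5×(602−353) = 16600 J.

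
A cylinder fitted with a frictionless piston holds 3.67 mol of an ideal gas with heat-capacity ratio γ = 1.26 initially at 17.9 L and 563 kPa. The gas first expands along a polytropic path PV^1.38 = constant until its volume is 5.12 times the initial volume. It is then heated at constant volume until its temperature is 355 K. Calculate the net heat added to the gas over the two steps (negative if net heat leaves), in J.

15200 J

T₁ = P₁V₁/(nR) = 563×17.9/(3.67×8.314) = 330 K.
Step 1 — Polytropic n=1.38: T₂ = T₁(V₁/V₂)^(n−1) = 330×(0.195)^0.38 = 178 K; P₂ = P₁(V₁/V₂)^n = 59.1 kPa.
W = (P₁V₁−P₂V₂)/(n−1) = (563×17.9−59.1×91.6)/0.38 = 12300 J.
ΔU = nCvΔT = 3.67×32.0×(178−330) = -17900 J.
Q = ΔU + W = -5660 J.
State after step 1: P = 59.1 kPa, V = 91.6 L, T = 178 K.
Step 2 — Isochoric: V stays 91.6 L; P/T = const ⇒ T₂ = 355 K, P₂ = 118 kPa.
W = 0 (no volume change).
ΔU = nCvΔT = 3.67×32.0×(355−178) = 20800 J.
Q = ΔU = 20800 J.
Net over both steps: W = 12300 J, Q = 15200 J, ΔU = 2900 J.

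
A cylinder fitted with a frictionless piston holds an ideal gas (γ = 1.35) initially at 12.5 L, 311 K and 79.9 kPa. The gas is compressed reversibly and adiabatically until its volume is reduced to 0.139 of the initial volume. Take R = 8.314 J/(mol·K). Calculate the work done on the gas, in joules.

n = P₁V₁/(RT₁) = 79.9×12.5/(8.314×311) = 0.386 mol.
Adiabatic: TV^(γ−1) = const ⇒ T₂ = 311×(7.19)^0.350 = 620 K; PV^γ = const ⇒ P₂ = 1150 kPa.
ΔU = nCvΔT = 0.386×23.8×(620−311) = 2840 J.
Q = 0 for an adiabatic process, so W = −ΔU = -2840 J.
Work done on the gas = −W_by = 2840 J.

2840 J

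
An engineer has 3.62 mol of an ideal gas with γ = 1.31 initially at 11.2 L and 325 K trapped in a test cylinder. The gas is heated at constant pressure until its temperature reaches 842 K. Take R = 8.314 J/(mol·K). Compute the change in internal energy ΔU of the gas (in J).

P₁ = nRT₁/V₁ = 3.62×8.314×325/11.2 = 873 kPa.
Isobaric: P stays 873 kPa; V/T = const ⇒ T₂ = 842 K, V₂ = 29.0 L.
For an ideal gas ΔU = nCvΔT with Cv = R/(γ−1) = 26.8 J/(mol·K).
ΔU = 3.62×26.8×(842−325) = 50200 J.

50200 J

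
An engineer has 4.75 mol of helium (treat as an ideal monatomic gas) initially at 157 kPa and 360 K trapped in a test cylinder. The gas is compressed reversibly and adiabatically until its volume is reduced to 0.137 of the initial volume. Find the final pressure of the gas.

4310 kPa

V₁ = nRT₁/P₁ = 4.75×8.314×360/157 = 90.6 L.
Adiabatic: TV^(γ−1) = const ⇒ T₂ = 360×(7.30)^0.667 = 1350 K; PV^γ = const ⇒ P₂ = 4310 kPa.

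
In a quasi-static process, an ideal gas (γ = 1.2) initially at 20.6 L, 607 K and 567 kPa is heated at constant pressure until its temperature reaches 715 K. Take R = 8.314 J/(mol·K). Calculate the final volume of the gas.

24.3 L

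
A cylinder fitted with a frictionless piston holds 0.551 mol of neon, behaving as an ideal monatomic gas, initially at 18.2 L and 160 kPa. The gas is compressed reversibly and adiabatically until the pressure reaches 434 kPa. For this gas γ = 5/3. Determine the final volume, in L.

10.0 L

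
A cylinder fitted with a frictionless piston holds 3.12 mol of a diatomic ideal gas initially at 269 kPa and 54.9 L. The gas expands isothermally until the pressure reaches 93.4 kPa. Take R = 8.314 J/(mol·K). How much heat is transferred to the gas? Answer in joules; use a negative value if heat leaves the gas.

T₁ = P₁V₁/(nR) = 269×54.9/(3.12×8.314) = 569 K.
Isothermal: T stays 569 K; PV = const ⇒ V₂ = 158 L, P₂ = 93.4 kPa.
ΔU = 0 (ideal gas, T constant).
W = nRT ln(V₂/V₁) = 3.12×8.314×569×ln(2.88) = 15600 J.
Q = ΔU + W = 15600 J.

15600 J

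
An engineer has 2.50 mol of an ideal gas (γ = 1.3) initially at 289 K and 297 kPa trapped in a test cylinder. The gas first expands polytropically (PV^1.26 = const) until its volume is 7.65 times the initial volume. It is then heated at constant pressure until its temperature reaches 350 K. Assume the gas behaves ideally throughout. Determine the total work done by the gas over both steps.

13200 J

V₁ = nRT₁/P₁ = 2.50×8.314×289/297 = 20.2 L.
Step 1 — Polytropic n=1.26: T₂ = T₁(V₁/V₂)^(n−1) = 289×(0.131)^0.26 = 170 K; P₂ = P₁(V₁/V₂)^n = 22.9 kPa.
W = (P₁V₁−P₂V₂)/(n−1) = (297×20.2−22.9×155)/0.26 = 9490 J.
ΔU = nCvΔT = 2.50×27.7×(170−289) = -8230 J.
Q = ΔU + W = 1270 J.
State after step 1: P = 22.9 kPa, V = 155 L, T = 170 K.
Step 2 — Isobaric: P stays 22.9 kPa; V/T = const ⇒ T₂ = 350 K, V₂ = 318 L.
W = PΔV = 22.9×(318−155) kPa·L = 3740 J.
ΔU = nCvΔT = 2.50×27.7×(350−170) = 12500 J.
Q = ΔU + W = nCpΔT = 16200 J.
Net over both steps: W = 13200 J, Q = 17500 J, ΔU = 4230 J.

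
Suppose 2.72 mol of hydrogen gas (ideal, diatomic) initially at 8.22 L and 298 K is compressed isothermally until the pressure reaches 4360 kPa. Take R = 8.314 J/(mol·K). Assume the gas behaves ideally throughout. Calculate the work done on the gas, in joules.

P₁ = nRT₁/V₁ = 2.72×8.314×298/8.22 = 820 kPa.
Isothermal: T stays 298 K; PV = const ⇒ V₂ = 1.55 L, P₂ = 4360 kPa.
W = nRT ln(V₂/V₁) = 2.72×8.314×298×ln(0.188) = -11300 J.
Work done on the gas = −W_by = 11300 J.

11300 J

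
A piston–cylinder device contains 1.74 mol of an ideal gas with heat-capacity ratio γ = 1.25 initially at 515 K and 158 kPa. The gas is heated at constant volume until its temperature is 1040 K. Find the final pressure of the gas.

V₁ = nRT₁/P₁ = 1.74×8.314×515/158 = 47.2 L.
Isochoric: V stays 47.2 L; P/T = const ⇒ T₂ = 1040 K, P₂ = 319 kPa.

319 kPa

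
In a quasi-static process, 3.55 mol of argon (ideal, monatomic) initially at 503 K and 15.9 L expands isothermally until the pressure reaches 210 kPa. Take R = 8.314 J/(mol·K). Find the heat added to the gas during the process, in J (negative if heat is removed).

22200 J

P₁ = nRT₁/V₁ = 3.55×8.314×503/15.9 = 934 kPa.
Isothermal: T stays 503 K; PV = const ⇒ V₂ = 70.7 L, P₂ = 210 kPa.
ΔU = 0 (ideal gas, T constant).
W = nRT ln(V₂/V₁) = 3.55×8.314×503×ln(4.45) = 22200 J.
Q = ΔU + W = 22200 J.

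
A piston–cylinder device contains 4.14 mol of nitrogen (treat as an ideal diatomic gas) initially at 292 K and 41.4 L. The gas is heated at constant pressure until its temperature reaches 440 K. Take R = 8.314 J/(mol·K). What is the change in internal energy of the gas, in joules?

P₁ = nRT₁/V₁ = 4.14×8.314×292/41.4 = 243 kPa.
Isobaric: P stays 243 kPa; V/T = const ⇒ T₂ = 440 K, V₂ = 62.4 L.
For an ideal gas ΔU = nCvΔT with Cv = (5/2)R = 20.8 J/(mol·K).
ΔU = 4.14×20.8×(440−292) = 12700 J.

12700 J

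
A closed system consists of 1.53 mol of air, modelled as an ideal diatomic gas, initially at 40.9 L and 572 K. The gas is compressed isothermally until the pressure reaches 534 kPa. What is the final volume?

P₁ = nRT₁/V₁ = 1.53×8.314×572/40.9 = 178 kPa.
Isothermal: T stays 572 K; PV = const ⇒ V₂ = 13.6 L, P₂ = 534 kPa.

13.6 L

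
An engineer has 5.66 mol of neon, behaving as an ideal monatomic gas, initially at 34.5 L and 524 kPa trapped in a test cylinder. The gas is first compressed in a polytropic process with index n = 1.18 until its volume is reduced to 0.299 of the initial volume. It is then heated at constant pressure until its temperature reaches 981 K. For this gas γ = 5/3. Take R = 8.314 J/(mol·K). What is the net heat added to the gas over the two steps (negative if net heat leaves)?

T₁ = P₁V₁/(nR) = 524×34.5/(5.66×8.314) = 384 K.
Step 1 — Polytropic n=1.18: T₂ = T₁(V₁/V₂)^(n−1) = 384×(3.34)^0.18 = 477 K; P₂ = P₁(V₁/V₂)^n = 2180 kPa.
W = (P₁V₁−P₂V₂)/(n−1) = (524×34.5−2180×10.3)/0.18 = -24400 J.
ΔU = nCvΔT = 5.66×12.5×(477−384) = 6580 J.
Q = ΔU + W = -17800 J.
State after step 1: P = 2180 kPa, V = 10.3 L, T = 477 K.
Step 2 — Isobaric: P stays 2180 kPa; V/T = const ⇒ T₂ = 981 K, V₂ = 21.2 L.
W = PΔV = 2180×(21.2−10.3) kPa·L = 23700 J.
ΔU = nCvΔT = 5.66×12.5×(981−477) = 35500 J.
Q = ΔU + W = nCpΔT = 59200 J.
Net over both steps: W = -682 J, Q = 41400 J, ΔU = 42100 J.

41400 J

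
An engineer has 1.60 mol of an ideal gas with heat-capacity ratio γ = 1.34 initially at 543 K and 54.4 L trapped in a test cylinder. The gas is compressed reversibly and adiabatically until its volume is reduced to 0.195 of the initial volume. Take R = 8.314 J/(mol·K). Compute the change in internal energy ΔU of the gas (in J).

P₁ = nRT₁/V₁ = 1.60×8.314×543/54.4 = 133 kPa.
Adiabatic: TV^(γ−1) = const ⇒ T₂ = 543×(5.13)^0.340 = 947 K; PV^γ = const ⇒ P₂ = 1190 kPa.
For an ideal gas ΔU = nCvΔT with Cv = R/(γ−1) = 24.5 J/(mol·K).
ΔU = 1.60×24.5×(947−543) = 15800 J.

15800 J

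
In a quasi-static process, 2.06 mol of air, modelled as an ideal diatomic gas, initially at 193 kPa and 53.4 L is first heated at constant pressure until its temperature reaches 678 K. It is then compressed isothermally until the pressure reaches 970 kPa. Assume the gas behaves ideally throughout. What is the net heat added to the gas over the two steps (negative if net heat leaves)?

-14200 J

T₁ = P₁V₁/(nR) = 193×53.4/(2.06×8.314) = 602 K.
Step 1 — Isobaric: P stays 193 kPa; V/T = const ⇒ T₂ = 678 K, V₂ = 60.2 L.
W = PΔV = 193×(60.2−53.4) kPa·L = 1310 J.
ΔU = nCvΔT = 2.06×20.8×(678−602) = 3260 J.
Q = ΔU + W = nCpΔT = 4570 J.
State after step 1: P = 193 kPa, V = 60.2 L, T = 678 K.
Step 2 — Isothermal: T stays 678 K; PV = const ⇒ V₂ = 12.0 L, P₂ = 970 kPa.
ΔU = 0 (ideal gas, T constant).
W = nRT ln(V₂/V₁) = 2.06×8.314×678×ln(0.199) = -18700 J.
Q = ΔU + W = -18700 J.
Net over both steps: W = -17400 J, Q = -14200 J, ΔU = 3260 J.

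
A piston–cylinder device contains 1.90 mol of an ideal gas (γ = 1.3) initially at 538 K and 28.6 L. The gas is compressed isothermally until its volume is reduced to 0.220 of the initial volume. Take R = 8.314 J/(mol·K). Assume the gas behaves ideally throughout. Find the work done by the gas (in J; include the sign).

-12900 J

P₁ = nRT₁/V₁ = 1.90×8.314×538/28.6 = 297 kPa.
Isothermal: T stays 538 K; PV = const ⇒ V₂ = 6.29 L, P₂ = 1350 kPa.
W = nRT ln(V₂/V₁) = 1.90×8.314×538×ln(0.220) = -12900 J.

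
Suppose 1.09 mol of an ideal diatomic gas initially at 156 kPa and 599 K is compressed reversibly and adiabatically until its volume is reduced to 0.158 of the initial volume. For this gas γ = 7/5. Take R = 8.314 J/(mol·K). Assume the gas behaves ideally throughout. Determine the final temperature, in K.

V₁ = nRT₁/P₁ = 1.09×8.314×599/156 = 34.8 L.
Adiabatic: TV^(γ−1) = const ⇒ T₂ = 599×(6.33)^0.400 = 1250 K; PV^γ = const ⇒ P₂ = 2070 kPa.

1250 K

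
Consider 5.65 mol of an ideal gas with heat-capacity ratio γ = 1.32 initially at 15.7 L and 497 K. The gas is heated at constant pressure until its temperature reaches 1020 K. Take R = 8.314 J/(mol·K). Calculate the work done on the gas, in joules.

-24600 J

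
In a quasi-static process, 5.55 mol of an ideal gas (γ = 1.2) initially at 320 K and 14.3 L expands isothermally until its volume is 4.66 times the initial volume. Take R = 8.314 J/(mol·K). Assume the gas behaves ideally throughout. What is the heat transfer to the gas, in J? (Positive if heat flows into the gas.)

P₁ = nRT₁/V₁ = 5.55×8.314×320/14.3 = 1030 kPa.
Isothermal: T stays 320 K; PV = const ⇒ V₂ = 66.6 L, P₂ = 222 kPa.
ΔU = 0 (ideal gas, T constant).
W = nRT ln(V₂/V₁) = 5.55×8.314×320×ln(4.66) = 22700 J.
Q = ΔU + W = 22700 J.

22700 J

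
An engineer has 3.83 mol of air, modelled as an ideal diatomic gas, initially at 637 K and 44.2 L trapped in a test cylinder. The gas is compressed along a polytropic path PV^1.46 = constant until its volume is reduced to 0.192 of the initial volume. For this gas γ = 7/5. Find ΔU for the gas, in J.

P₁ = nRT₁/V₁ = 3.83×8.314×637/44.2 = 459 kPa.
Polytropic n=1.46: T₂ = T₁(V₁/V₂)^(n−1) = 637×(5.21)^0.46 = 1360 K; P₂ = P₁(V₁/V₂)^n = 5110 kPa.
For an ideal gas ΔU = nCvΔT with Cv = (5/2)R = 20.8 J/(mol·K).
ΔU = 3.83×20.8×(1360−637) = 57600 J.

57600 J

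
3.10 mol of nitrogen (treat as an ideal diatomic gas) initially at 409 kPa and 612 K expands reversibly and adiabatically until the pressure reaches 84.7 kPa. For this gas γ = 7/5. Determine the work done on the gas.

V₁ = nRT₁/P₁ = 3.10×8.314×612/409 = 38.6 L.
Adiabatic: T₂/T₁ = (P₂/P₁)^((γ−1)/γ) ⇒ T₂ = 612×(0.207)^0.286 = 390 K; V₂ = 119 L.
ΔU = nCvΔT = 3.10×20.8×(390−612) = -14300 J.
Q = 0 for an adiabatic process, so W = −ΔU = 14300 J.
Work done on the gas = −W_by = -14300 J.

-14300 J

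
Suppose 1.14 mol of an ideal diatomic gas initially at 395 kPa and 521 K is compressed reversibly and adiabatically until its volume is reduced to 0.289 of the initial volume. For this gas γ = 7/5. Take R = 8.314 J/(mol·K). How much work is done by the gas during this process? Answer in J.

V₁ = nRT₁/P₁ = 1.14×8.314×521/395 = 12.5 L.
Adiabatic: TV^(γ−1) = const ⇒ T₂ = 521×(3.46)^0.400 = 856 K; PV^γ = const ⇒ P₂ = 2250 kPa.
ΔU = nCvΔT = 1.14×20.8×(856−521) = 7940 J.
Q = 0 for an adiabatic process, so W = −ΔU = -7940 J.

-7940 J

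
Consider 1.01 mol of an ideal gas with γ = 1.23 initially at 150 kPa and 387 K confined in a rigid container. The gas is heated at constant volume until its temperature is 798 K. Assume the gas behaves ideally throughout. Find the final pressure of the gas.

V₁ = nRT₁/P₁ = 1.01×8.314×387/150 = 21.7 L.
Isochoric: V stays 21.7 L; P/T = const ⇒ T₂ = 798 K, P₂ = 309 kPa.

309 kPa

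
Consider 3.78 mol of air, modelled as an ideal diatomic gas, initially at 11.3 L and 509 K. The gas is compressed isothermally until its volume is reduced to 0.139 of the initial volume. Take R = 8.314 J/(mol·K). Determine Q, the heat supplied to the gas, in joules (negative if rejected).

-31600 J

P₁ = nRT₁/V₁ = 3.78×8.314×509/11.3 = 1420 kPa.
Isothermal: T stays 509 K; PV = const ⇒ V₂ = 1.57 L, P₂ = 10200 kPa.
ΔU = 0 (ideal gas, T constant).
W = nRT ln(V₂/V₁) = 3.78×8.314×509×ln(0.139) = -31600 J.
Q = ΔU + W = -31600 J.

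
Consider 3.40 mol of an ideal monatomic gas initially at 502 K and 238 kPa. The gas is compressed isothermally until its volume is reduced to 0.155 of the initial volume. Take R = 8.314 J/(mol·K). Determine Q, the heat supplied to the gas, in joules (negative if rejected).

-26500 J

V₁ = nRT₁/P₁ = 3.40×8.314×502/238 = 59.6 L.
Isothermal: T stays 502 K; PV = const ⇒ V₂ = 9.24 L, P₂ = 1540 kPa.
ΔU = 0 (ideal gas, T constant).
W = nRT ln(V₂/V₁) = 3.40×8.314×502×ln(0.155) = -26500 J.
Q = ΔU + W = -26500 J.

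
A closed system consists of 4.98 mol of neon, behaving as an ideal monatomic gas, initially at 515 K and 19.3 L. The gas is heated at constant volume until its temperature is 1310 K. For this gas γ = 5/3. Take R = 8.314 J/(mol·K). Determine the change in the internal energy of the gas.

49400 J

P₁ = nRT₁/V₁ = 4.98×8.314×515/19.3 = 1100 kPa.
Isochoric: V stays 19.3 L; P/T = const ⇒ T₂ = 1310 K, P₂ = 2810 kPa.
For an ideal gas ΔU = nCvΔT with Cv = (3/2)R = 12.5 J/(mol·K).
ΔU = 4.98×12.5×(1310−515) = 49400 J.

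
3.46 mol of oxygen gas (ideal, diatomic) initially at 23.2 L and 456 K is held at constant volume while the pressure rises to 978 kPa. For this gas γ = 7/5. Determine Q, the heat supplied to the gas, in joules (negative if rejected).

23900 J

P₁ = nRT₁/V₁ = 3.46×8.314×456/23.2 = 565 kPa.
Isochoric: V stays 23.2 L; P/T = const ⇒ T₂ = 789 K, P₂ = 978 kPa.
W = 0 (no volume change).
ΔU = nCvΔT = 3.46×20.8×(789−456) = 23900 J.
Q = ΔU = 23900 J.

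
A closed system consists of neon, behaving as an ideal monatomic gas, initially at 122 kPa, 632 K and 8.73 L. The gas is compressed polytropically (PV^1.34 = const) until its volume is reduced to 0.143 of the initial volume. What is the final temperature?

1220 K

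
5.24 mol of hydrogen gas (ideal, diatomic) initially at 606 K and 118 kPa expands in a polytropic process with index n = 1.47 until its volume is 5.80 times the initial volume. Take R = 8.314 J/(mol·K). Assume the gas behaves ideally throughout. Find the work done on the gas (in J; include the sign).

-31600 J

V₁ = nRT₁/P₁ = 5.24×8.314×606/118 = 224 L.
Polytropic n=1.47: T₂ = T₁(V₁/V₂)^(n−1) = 606×(0.172)^0.47 = 265 K; P₂ = P₁(V₁/V₂)^n = 8.91 kPa.
W = (P₁V₁−P₂V₂)/(n−1) = (118×224−8.91×1300)/0.47 = 31600 J.
Work done on the gas = −W_by = -31600 J.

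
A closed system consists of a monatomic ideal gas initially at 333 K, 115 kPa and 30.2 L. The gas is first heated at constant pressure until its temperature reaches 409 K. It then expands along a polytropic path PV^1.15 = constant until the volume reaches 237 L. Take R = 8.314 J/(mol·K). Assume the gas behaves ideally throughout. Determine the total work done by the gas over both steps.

7700 J

n = P₁V₁/(RT₁) = 115×30.2/(8.314×333) = 1.25 mol.
Step 1 — Isobaric: P stays 115 kPa; V/T = const ⇒ T₂ = 409 K, V₂ = 37.1 L.
W = PΔV = 115×(37.1−30.2) kPa·L = 793 J.
ΔU = nCvΔT = 1.25×12.5×(409−333) = 1190 J.
Q = ΔU + W = nCpΔT = 1980 J.
State after step 1: P = 115 kPa, V = 37.1 L, T = 409 K.
Step 2 — Polytropic n=1.15: T₂ = T₁(V₁/V₂)^(n−1) = 409×(0.157)^0.15 = 310 K; P₂ = P₁(V₁/V₂)^n = 13.6 kPa.
W = (P₁V₁−P₂V₂)/(n−1) = (115×37.1−13.6×237)/0.15 = 6910 J.
ΔU = nCvΔT = 1.25×12.5×(310−409) = -1550 J.
Q = ΔU + W = 5350 J.
Net over both steps: W = 7700 J, Q = 7330 J, ΔU = -365 J.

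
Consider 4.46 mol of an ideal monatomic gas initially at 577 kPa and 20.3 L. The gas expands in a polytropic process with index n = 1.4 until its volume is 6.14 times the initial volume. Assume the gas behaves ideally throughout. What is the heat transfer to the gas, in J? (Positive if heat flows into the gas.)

6050 J

T₁ = P₁V₁/(nR) = 577×20.3/(4.46×8.314) = 316 K.
Polytropic n=1.4: T₂ = T₁(V₁/V₂)^(n−1) = 316×(0.163)^0.40 = 153 K; P₂ = P₁(V₁/V₂)^n = 45.5 kPa.
W = (P₁V₁−P₂V₂)/(n−1) = (577×20.3−45.5×125)/0.40 = 15100 J.
ΔU = nCvΔT = 4.46×12.5×(153−316) = -9070 J.
Q = ΔU + W = 6050 J.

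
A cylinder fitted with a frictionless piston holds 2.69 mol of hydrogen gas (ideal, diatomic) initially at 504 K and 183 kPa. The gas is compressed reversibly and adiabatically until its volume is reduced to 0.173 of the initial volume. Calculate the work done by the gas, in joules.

-28700 J

V₁ = nRT₁/P₁ = 2.69×8.314×504/183 = 61.6 L.
Adiabatic: TV^(γ−1) = const ⇒ T₂ = 504×(5.78)^0.400 = 1020 K; PV^γ = const ⇒ P₂ = 2130 kPa.
ΔU = nCvΔT = 2.69×20.8×(1020−504) = 28700 J.
Q = 0 for an adiabatic process, so W = −ΔU = -28700 J.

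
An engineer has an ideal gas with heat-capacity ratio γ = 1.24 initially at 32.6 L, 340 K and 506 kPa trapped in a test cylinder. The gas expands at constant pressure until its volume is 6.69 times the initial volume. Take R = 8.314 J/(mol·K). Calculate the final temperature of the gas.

Isobaric: P stays 506 kPa; V/T = const ⇒ T₂ = 2270 K, V₂ = 218 L.

2270 K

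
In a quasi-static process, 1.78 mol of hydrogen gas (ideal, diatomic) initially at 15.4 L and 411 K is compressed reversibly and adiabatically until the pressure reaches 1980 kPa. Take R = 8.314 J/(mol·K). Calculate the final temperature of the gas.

651 K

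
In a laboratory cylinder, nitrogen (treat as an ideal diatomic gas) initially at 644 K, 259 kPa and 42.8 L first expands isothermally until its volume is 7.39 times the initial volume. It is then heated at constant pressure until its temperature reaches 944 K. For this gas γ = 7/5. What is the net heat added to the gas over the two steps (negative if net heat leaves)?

n = P₁V₁/(RT₁) = 259×42.8/(8.314×644) = 2.07 mol.
Step 1 — Isothermal: T stays 644 K; PV = const ⇒ V₂ = 316 L, P₂ = 35.0 kPa.
ΔU = 0 (ideal gas, T constant).
W = nRT ln(V₂/V₁) = 2.07×8.314×644×ln(7.39) = 22200 J.
Q = ΔU + W = 22200 J.
State after step 1: P = 35.0 kPa, V = 316 L, T = 644 K.
Step 2 — Isobaric: P stays 35.0 kPa; V/T = const ⇒ T₂ = 944 K, V₂ = 464 L.
W = PΔV = 35.0×(464−316) kPa·L = 5160 J.
ΔU = nCvΔT = 2.07×20.8×(944−644) = 12900 J.
Q = ΔU + W = nCpΔT = 18100 J.
Net over both steps: W = 27300 J, Q = 40200 J, ΔU = 12900 J.

40200 J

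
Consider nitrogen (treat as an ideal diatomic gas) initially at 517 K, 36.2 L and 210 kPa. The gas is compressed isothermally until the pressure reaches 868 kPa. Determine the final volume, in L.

8.76 L

Isothermal: T stays 517 K; PV = const ⇒ V₂ = 8.76 L, P₂ = 868 kPa.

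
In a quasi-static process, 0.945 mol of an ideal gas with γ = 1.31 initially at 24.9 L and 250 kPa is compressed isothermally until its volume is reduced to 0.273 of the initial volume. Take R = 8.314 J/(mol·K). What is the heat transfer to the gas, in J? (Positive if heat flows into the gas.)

-8080 J

T₁ = P₁V₁/(nR) = 250×24.9/(0.945×8.314) = 792 K.
Isothermal: T stays 792 K; PV = const ⇒ V₂ = 6.80 L, P₂ = 916 kPa.
ΔU = 0 (ideal gas, T constant).
W = nRT ln(V₂/V₁) = 0.945×8.314×792×ln(0.273) = -8080 J.
Q = ΔU + W = -8080 J.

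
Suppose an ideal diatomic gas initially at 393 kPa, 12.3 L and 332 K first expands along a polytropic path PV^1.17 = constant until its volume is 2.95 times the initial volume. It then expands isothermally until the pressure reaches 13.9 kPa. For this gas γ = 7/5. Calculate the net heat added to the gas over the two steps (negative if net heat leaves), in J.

n = P₁V₁/(RT₁) = 393×12.3/(8.314×332) = 1.75 mol.
Step 1 — Polytropic n=1.17: T₂ = T₁(V₁/V₂)^(n−1) = 332×(0.339)^0.17 = 276 K; P₂ = P₁(V₁/V₂)^n = 111 kPa.
W = (P₁V₁−P₂V₂)/(n−1) = (393×12.3−111×36.3)/0.17 = 4780 J.
ΔU = nCvΔT = 1.75×20.8×(276−332) = -2030 J.
Q = ΔU + W = 2750 J.
State after step 1: P = 111 kPa, V = 36.3 L, T = 276 K.
Step 2 — Isothermal: T stays 276 K; PV = const ⇒ V₂ = 289 L, P₂ = 13.9 kPa.
ΔU = 0 (ideal gas, T constant).
W = nRT ln(V₂/V₁) = 1.75×8.314×276×ln(7.97) = 8350 J.
Q = ΔU + W = 8350 J.
Net over both steps: W = 13100 J, Q = 11100 J, ΔU = -2030 J.

11100 J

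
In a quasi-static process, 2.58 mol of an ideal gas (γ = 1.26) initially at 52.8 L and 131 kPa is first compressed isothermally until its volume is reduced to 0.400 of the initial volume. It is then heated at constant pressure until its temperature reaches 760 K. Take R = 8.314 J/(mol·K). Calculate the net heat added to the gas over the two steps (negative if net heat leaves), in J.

T₁ = P₁V₁/(nR) = 131×52.8/(2.58×8.314) = 322 K.
Step 1 — Isothermal: T stays 322 K; PV = const ⇒ V₂ = 21.1 L, P₂ = 328 kPa.
ΔU = 0 (ideal gas, T constant).
W = nRT ln(V₂/V₁) = 2.58×8.314×322×ln(0.400) = -6340 J.
Q = ΔU + W = -6340 J.
State after step 1: P = 328 kPa, V = 21.1 L, T = 322 K.
Step 2 — Isobaric: P stays 328 kPa; V/T = const ⇒ T₂ = 760 K, V₂ = 49.8 L.
W = PΔV = 328×(49.8−21.1) kPa·L = 9390 J.
ΔU = nCvΔT = 2.58×32.0×(760−322) = 36100 J.
Q = ΔU + W = nCpΔT = 45500 J.
Net over both steps: W = 3050 J, Q = 39100 J, ΔU = 36100 J.

39100 J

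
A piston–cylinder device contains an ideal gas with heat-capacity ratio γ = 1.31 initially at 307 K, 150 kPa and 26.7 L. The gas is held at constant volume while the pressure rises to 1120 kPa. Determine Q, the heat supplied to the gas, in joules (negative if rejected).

n = P₁V₁/(RT₁) = 150×26.7/(8.314×307) = 1.57 mol.
Isochoric: V stays 26.7 L; P/T = const ⇒ T₂ = 2290 K, P₂ = 1120 kPa.
W = 0 (no volume change).
ΔU = nCvΔT = 1.57×26.8×(2290−307) = 83500 J.
Q = ΔU = 83500 J.

83500 J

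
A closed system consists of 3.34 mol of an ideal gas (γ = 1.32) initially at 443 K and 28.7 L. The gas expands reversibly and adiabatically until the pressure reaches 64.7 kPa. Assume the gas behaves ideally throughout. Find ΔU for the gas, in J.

-14100 J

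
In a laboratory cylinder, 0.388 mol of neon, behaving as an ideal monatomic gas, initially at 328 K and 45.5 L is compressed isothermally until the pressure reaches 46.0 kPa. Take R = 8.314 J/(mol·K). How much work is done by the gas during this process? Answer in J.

-722 J

P₁ = nRT₁/V₁ = 0.388×8.314×328/45.5 = 23.3 kPa.
Isothermal: T stays 328 K; PV = const ⇒ V₂ = 23.0 L, P₂ = 46.0 kPa.
W = nRT ln(V₂/V₁) = 0.388×8.314×328×ln(0.506) = -722 J.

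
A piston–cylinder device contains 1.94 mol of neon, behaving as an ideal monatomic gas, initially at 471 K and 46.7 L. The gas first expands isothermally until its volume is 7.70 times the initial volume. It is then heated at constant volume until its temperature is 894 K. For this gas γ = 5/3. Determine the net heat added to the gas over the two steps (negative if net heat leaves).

P₁ = nRT₁/V₁ = 1.94×8.314×471/46.7 = 163 kPa.
Step 1 — Isothermal: T stays 471 K; PV = const ⇒ V₂ = 360 L, P₂ = 21.1 kPa.
ΔU = 0 (ideal gas, T constant).
W = nRT ln(V₂/V₁) = 1.94×8.314×471×ln(7.70) = 15500 J.
Q = ΔU + W = 15500 J.
State after step 1: P = 21.1 kPa, V = 360 L, T = 471 K.
Step 2 — Isochoric: V stays 360 L; P/T = const ⇒ T₂ = 894 K, P₂ = 40.1 kPa.
W = 0 (no volume change).
ΔU = nCvΔT = 1.94×12.5×(894−471) = 10200 J.
Q = ΔU = 10200 J.
Net over both steps: W = 15500 J, Q = 25700 J, ΔU = 10200 J.

25700 J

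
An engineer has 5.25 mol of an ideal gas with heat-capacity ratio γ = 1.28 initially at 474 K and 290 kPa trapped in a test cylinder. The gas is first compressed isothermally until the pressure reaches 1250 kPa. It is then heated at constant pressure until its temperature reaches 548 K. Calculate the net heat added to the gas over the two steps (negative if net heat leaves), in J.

-15500 J

V₁ = nRT₁/P₁ = 5.25×8.314×474/290 = 71.3 L.
Step 1 — Isothermal: T stays 474 K; PV = const ⇒ V₂ = 16.6 L, P₂ = 1250 kPa.
ΔU = 0 (ideal gas, T constant).
W = nRT ln(V₂/V₁) = 5.25×8.314×474×ln(0.232) = -30200 J.
Q = ΔU + W = -30200 J.
State after step 1: P = 1250 kPa, V = 16.6 L, T = 474 K.
Step 2 — Isobaric: P stays 1250 kPa; V/T = const ⇒ T₂ = 548 K, V₂ = 19.1 L.
W = PΔV = 1250×(19.1−16.6) kPa·L = 3230 J.
ΔU = nCvΔT = 5.25×29.7×(548−474) = 11500 J.
Q = ΔU + W = nCpΔT = 14800 J.
Net over both steps: W = -27000 J, Q = -15500 J, ΔU = 11500 J.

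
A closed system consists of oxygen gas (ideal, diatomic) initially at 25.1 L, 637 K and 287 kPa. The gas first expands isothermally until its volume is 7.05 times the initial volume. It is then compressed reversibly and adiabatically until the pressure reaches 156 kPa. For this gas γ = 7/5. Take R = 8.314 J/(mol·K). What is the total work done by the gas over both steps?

n = P₁V₁/(RT₁) = 287×25.1/(8.314×637) = 1.36 mol.
Step 1 — Isothermal: T stays 637 K; PV = const ⇒ V₂ = 177 L, P₂ = 40.7 kPa.
ΔU = 0 (ideal gas, T constant).
W = nRT ln(V₂/V₁) = 1.36×8.314×637×ln(7.05) = 14100 J.
Q = ΔU + W = 14100 J.
State after step 1: P = 40.7 kPa, V = 177 L, T = 637 K.
Step 2 — Adiabatic: T₂/T₁ = (P₂/P₁)^((γ−1)/γ) ⇒ T₂ = 637×(3.83)^0.286 = 935 K; V₂ = 67.8 L.
ΔU = nCvΔT = 1.36×20.8×(935−637) = 8430 J.
Q = 0 for an adiabatic process, so W = −ΔU = -8430 J.
Net over both steps: W = 5640 J, Q = 14100 J, ΔU = 8430 J.

5640 J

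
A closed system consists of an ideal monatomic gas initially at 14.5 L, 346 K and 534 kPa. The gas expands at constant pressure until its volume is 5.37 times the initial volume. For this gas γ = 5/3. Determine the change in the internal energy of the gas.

n = P₁V₁/(RT₁) = 534×14.5/(8.314×346) = 2.69 mol.
Isobaric: P stays 534 kPa; V/T = const ⇒ T₂ = 1860 K, V₂ = 77.9 L.
For an ideal gas ΔU = nCvΔT with Cv = (3/2)R = 12.5 J/(mol·K).
ΔU = 2.69×12.5×(1860−346) = 50800 J.

50800 J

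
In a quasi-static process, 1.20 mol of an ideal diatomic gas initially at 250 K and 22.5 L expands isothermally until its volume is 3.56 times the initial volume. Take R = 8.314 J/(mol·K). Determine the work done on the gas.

-3170 J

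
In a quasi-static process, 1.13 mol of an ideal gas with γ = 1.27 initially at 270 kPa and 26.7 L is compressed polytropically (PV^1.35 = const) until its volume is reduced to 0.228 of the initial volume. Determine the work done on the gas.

T₁ = P₁V₁/(nR) = 270×26.7/(1.13×8.314) = 767 K.
Polytropic n=1.35: T₂ = T₁(V₁/V₂)^(n−1) = 767×(4.39)^0.35 = 1290 K; P₂ = P₁(V₁/V₂)^n = 1990 kPa.
W = (P₁V₁−P₂V₂)/(n−1) = (270×26.7−1990×6.09)/0.35 = -14000 J.
Work done on the gas = −W_by = 14000 J.

14000 J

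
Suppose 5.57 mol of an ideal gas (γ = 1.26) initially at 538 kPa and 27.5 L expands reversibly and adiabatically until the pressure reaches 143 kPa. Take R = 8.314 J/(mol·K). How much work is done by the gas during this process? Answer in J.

13600 J

T₁ = P₁V₁/(nR) = 538×27.5/(5.57×8.314) = 319 K.
Adiabatic: T₂/T₁ = (P₂/P₁)^((γ−1)/γ) ⇒ T₂ = 319×(0.266)^0.206 = 243 K; V₂ = 78.7 L.
ΔU = nCvΔT = 5.57×32.0×(243−319) = -13600 J.
Q = 0 for an adiabatic process, so W = −ΔU = 13600 J.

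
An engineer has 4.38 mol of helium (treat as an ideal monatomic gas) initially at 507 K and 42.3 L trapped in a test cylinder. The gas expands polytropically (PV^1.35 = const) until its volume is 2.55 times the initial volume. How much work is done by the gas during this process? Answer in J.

14700 J

P₁ = nRT₁/V₁ = 4.38×8.314×507/42.3 = 436 kPa.
Polytropic n=1.35: T₂ = T₁(V₁/V₂)^(n−1) = 507×(0.392)^0.35 = 365 K; P₂ = P₁(V₁/V₂)^n = 123 kPa.
W = (P₁V₁−P₂V₂)/(n−1) = (436×42.3−123×108)/0.35 = 14700 J.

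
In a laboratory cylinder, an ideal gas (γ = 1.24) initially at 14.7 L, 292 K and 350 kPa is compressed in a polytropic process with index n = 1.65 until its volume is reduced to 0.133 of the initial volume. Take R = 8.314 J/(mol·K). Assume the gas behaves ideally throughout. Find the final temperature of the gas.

Polytropic n=1.65: T₂ = T₁(V₁/V₂)^(n−1) = 292×(7.52)^0.65 = 1080 K; P₂ = P₁(V₁/V₂)^n = 9770 kPa.

1080 K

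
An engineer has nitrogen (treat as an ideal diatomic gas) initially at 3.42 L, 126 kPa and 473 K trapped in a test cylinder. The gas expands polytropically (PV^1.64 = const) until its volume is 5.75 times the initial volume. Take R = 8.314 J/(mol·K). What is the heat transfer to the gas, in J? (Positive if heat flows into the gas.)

n = P₁V₁/(RT₁) = 126×3.42/(8.314×473) = 0.110 mol.
Polytropic n=1.64: T₂ = T₁(V₁/V₂)^(n−1) = 473×(0.174)^0.64 = 154 K; P₂ = P₁(V₁/V₂)^n = 7.15 kPa.
W = (P₁V₁−P₂V₂)/(n−1) = (126×3.42−7.15×19.7)/0.64 = 454 J.
ΔU = nCvΔT = 0.110×20.8×(154−473) = -726 J.
Q = ΔU + W = -272 J.

-272 J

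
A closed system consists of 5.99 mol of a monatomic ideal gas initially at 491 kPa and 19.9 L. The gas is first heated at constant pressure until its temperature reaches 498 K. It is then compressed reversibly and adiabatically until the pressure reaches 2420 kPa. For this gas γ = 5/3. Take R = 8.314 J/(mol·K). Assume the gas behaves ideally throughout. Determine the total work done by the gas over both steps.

-18200 J

T₁ = P₁V₁/(nR) = 491×19.9/(5.99×8.314) = 196 K.
Step 1 — Isobaric: P stays 491 kPa; V/T = const ⇒ T₂ = 498 K, V₂ = 50.5 L.
W = PΔV = 491×(50.5−19.9) kPa·L = 15000 J.
ΔU = nCvΔT = 5.99×12.5×(498−196) = 22500 J.
Q = ΔU + W = nCpΔT = 37600 J.
State after step 1: P = 491 kPa, V = 50.5 L, T = 498 K.
Step 2 — Adiabatic: T₂/T₁ = (P₂/P₁)^((γ−1)/γ) ⇒ T₂ = 498×(4.93)^0.400 = 943 K; V₂ = 19.4 L.
ΔU = nCvΔT = 5.99×12.5×(943−498) = 33200 J.
Q = 0 for an adiabatic process, so W = −ΔU = -33200 J.
Net over both steps: W = -18200 J, Q = 37600 J, ΔU = 55800 J.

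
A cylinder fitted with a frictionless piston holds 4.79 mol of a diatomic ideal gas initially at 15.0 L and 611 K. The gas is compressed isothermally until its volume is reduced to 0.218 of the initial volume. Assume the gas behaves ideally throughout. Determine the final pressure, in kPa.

7440 kPa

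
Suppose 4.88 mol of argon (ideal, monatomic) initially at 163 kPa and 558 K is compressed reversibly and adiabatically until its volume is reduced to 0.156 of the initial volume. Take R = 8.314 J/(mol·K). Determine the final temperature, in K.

V₁ = nRT₁/P₁ = 4.88×8.314×558/163 = 139 L.
Adiabatic: TV^(γ−1) = const ⇒ T₂ = 558×(6.41)^0.667 = 1930 K; PV^γ = const ⇒ P₂ = 3610 kPa.

1930 K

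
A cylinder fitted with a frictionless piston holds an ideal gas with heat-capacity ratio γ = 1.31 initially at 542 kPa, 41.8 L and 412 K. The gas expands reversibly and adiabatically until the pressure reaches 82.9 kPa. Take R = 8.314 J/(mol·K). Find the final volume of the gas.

Adiabatic: T₂/T₁ = (P₂/P₁)^((γ−1)/γ) ⇒ T₂ = 412×(0.153)^0.237 = 264 K; V₂ = 175 L.

175 L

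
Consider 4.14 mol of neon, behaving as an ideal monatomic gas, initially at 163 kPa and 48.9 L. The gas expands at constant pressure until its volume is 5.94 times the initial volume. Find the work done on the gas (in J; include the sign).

-39400 J

T₁ = P₁V₁/(nR) = 163×48.9/(4.14×8.314) = 232 K.
Isobaric: P stays 163 kPa; V/T = const ⇒ T₂ = 1380 K, V₂ = 290 L.
W = PΔV = 163×(290−48.9) kPa·L = 39400 J.
Work done on the gas = −W_by = -39400 J.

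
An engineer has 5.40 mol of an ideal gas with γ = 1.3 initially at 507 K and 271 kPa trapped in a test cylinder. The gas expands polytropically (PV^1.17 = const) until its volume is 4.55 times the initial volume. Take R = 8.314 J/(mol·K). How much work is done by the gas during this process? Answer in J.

30400 J

V₁ = nRT₁/P₁ = 5.40×8.314×507/271 = 84.0 L.
Polytropic n=1.17: T₂ = T₁(V₁/V₂)^(n−1) = 507×(0.220)^0.17 = 392 K; P₂ = P₁(V₁/V₂)^n = 46.0 kPa.
W = (P₁V₁−P₂V₂)/(n−1) = (271×84.0−46.0×382)/0.17 = 30400 J.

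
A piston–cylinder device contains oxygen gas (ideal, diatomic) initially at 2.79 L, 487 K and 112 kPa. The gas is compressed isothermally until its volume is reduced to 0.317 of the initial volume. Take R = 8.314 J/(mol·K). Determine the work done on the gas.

n = P₁V₁/(RT₁) = 112×2.79/(8.314×487) = 0.0772 mol.
Isothermal: T stays 487 K; PV = const ⇒ V₂ = 0.884 L, P₂ = 353 kPa.
W = nRT ln(V₂/V₁) = 0.0772×8.314×487×ln(0.317) = -359 J.
Work done on the gas = −W_by = 359 J.

359 J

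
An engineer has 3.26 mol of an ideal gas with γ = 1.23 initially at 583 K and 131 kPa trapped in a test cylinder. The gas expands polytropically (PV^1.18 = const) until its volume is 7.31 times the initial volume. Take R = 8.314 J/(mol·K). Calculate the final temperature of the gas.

V₁ = nRT₁/P₁ = 3.26×8.314×583/131 = 121 L.
Polytropic n=1.18: T₂ = T₁(V₁/V₂)^(n−1) = 583×(0.137)^0.18 = 408 K; P₂ = P₁(V₁/V₂)^n = 12.5 kPa.

408 K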